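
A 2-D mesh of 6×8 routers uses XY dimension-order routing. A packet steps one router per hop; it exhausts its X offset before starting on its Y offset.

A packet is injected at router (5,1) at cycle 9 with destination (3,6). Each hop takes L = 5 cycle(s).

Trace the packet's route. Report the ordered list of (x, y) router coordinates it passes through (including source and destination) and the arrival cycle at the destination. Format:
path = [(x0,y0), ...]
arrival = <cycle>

path = [(5,1), (4,1), (3,1), (3,2), (3,3), (3,4), (3,5), (3,6)]
arrival = 44

hop 0: (5,1) @ cyc 9
hop 1: (4,1) @ cyc 14  [W]
hop 2: (3,1) @ cyc 19  [W]
hop 3: (3,2) @ cyc 24  [N]
hop 4: (3,3) @ cyc 29  [N]
hop 5: (3,4) @ cyc 34  [N]
hop 6: (3,5) @ cyc 39  [N]
hop 7: (3,6) @ cyc 44  [N]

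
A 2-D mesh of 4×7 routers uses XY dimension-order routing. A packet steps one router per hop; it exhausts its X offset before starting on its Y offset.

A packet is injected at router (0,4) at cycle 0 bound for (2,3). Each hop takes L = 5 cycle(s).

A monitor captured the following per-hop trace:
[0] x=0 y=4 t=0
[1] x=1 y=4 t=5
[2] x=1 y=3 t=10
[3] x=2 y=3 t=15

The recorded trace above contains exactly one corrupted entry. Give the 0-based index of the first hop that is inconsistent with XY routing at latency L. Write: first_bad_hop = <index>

check 1→ d=(1,0) cyc+5: ok
check 2→ d=(0,-1) cyc+5: BAD: Y-move but x=1≠2

first_bad_hop = 2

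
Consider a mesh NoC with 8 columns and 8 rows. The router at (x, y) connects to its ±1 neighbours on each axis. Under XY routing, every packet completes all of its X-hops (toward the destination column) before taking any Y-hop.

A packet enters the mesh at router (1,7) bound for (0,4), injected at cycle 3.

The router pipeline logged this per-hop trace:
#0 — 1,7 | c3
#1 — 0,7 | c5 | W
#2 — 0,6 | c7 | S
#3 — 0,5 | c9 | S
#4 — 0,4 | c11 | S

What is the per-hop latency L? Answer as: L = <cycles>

L = 2

Δcyc across hop 0→1: 5 − 3 = 2.
That increment is L by definition: L = 2.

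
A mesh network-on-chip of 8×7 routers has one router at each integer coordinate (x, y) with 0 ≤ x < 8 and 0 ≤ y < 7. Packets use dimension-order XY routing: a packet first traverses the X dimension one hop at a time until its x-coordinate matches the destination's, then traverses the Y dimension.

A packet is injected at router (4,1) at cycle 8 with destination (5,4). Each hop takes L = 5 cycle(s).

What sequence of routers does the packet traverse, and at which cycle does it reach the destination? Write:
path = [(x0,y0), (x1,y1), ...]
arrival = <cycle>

path = [(4,1), (5,1), (5,2), (5,3), (5,4)]
arrival = 28

#0 — 4,1 | c8
#1 — 5,1 | c13 | E
#2 — 5,2 | c18 | N
#3 — 5,3 | c23 | N
#4 — 5,4 | c28 | N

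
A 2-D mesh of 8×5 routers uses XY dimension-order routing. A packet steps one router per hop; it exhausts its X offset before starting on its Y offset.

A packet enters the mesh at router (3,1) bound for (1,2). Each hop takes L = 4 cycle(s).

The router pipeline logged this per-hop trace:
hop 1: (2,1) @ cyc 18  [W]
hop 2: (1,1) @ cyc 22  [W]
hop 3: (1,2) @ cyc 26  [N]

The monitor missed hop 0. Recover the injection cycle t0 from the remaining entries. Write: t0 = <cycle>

t0 = 14

cyc[1] = 18 and cyc[k] = t0 + k·L for every k.
So t0 = 18 − 1·4 = 14.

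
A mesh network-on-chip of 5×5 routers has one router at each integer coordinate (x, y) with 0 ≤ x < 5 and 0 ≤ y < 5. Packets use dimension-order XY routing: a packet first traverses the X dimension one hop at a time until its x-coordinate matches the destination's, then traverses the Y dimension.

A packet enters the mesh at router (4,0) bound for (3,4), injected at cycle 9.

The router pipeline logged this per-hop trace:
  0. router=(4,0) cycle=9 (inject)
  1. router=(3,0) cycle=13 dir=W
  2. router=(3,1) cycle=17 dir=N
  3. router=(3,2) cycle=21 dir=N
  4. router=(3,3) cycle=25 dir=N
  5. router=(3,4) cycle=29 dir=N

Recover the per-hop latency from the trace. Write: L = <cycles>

cyc[1] − cyc[0] = 13 − 9 = 4.
One hop costs L cycles, so L = 4.

L = 4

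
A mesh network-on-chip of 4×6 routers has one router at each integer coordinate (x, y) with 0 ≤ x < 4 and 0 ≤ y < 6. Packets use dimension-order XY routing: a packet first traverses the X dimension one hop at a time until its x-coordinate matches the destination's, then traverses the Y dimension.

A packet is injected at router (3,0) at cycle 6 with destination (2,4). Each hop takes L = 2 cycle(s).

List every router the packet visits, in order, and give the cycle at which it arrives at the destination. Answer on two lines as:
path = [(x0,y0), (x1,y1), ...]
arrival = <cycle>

  0. router=(3,0) cycle=6 (inject)
  1. router=(2,0) cycle=8 dir=W
  2. router=(2,1) cycle=10 dir=N
  3. router=(2,2) cycle=12 dir=N
  4. router=(2,3) cycle=14 dir=N
  5. router=(2,4) cycle=16 dir=N

path = [(3,0), (2,0), (2,1), (2,2), (2,3), (2,4)]
arrival = 16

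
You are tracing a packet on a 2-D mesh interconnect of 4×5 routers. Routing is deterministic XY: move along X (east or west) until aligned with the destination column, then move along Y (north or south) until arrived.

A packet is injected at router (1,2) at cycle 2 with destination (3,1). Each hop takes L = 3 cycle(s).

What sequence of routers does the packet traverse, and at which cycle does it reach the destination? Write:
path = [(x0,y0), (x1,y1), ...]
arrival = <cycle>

path = [(1,2), (2,2), (3,2), (3,1)]
arrival = 11

src (1,2)  cyc=2
E→(2,2)  cyc=5
E→(3,2)  cyc=8
S→(3,1)  cyc=11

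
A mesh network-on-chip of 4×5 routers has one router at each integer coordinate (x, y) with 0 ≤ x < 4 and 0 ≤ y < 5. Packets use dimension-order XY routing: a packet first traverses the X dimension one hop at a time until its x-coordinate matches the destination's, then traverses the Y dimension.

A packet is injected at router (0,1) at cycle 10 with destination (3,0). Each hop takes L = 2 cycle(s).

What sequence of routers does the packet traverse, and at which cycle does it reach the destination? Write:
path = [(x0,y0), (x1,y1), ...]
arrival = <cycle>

path = [(0,1), (1,1), (2,1), (3,1), (3,0)]
arrival = 18

  0. router=(0,1) cycle=10 (inject)
  1. router=(1,1) cycle=12 dir=E
  2. router=(2,1) cycle=14 dir=E
  3. router=(3,1) cycle=16 dir=E
  4. router=(3,0) cycle=18 dir=S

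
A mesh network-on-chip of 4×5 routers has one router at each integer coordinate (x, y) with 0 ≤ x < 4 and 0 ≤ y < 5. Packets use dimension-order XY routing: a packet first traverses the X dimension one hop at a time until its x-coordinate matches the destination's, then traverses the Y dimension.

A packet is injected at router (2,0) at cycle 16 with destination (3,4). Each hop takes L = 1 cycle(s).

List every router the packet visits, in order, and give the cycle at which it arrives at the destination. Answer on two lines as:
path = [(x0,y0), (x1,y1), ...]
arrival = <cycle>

#0 — 2,0 | c16
#1 — 3,0 | c17 | E
#2 — 3,1 | c18 | N
#3 — 3,2 | c19 | N
#4 — 3,3 | c20 | N
#5 — 3,4 | c21 | N

path = [(2,0), (3,0), (3,1), (3,2), (3,3), (3,4)]
arrival = 21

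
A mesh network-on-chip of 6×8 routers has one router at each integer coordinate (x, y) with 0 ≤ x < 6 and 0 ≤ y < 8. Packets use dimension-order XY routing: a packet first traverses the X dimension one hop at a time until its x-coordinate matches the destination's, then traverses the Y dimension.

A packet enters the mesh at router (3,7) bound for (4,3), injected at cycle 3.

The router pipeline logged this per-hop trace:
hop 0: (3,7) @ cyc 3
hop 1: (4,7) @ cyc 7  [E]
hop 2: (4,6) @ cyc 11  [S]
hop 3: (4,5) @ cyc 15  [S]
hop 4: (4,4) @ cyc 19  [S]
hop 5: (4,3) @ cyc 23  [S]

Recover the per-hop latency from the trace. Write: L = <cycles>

L = 4

From hop 0 (3) to hop 1 (7): +4 cycles.
That increment is L by definition: L = 4.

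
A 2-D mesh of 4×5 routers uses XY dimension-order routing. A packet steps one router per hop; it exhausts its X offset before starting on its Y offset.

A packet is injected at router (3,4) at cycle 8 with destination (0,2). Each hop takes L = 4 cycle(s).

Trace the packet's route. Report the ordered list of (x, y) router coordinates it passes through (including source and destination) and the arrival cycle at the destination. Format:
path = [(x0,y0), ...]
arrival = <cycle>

path = [(3,4), (2,4), (1,4), (0,4), (0,3), (0,2)]
arrival = 28

  0. router=(3,4) cycle=8 (inject)
  1. router=(2,4) cycle=12 dir=W
  2. router=(1,4) cycle=16 dir=W
  3. router=(0,4) cycle=20 dir=W
  4. router=(0,3) cycle=24 dir=S
  5. router=(0,2) cycle=28 dir=S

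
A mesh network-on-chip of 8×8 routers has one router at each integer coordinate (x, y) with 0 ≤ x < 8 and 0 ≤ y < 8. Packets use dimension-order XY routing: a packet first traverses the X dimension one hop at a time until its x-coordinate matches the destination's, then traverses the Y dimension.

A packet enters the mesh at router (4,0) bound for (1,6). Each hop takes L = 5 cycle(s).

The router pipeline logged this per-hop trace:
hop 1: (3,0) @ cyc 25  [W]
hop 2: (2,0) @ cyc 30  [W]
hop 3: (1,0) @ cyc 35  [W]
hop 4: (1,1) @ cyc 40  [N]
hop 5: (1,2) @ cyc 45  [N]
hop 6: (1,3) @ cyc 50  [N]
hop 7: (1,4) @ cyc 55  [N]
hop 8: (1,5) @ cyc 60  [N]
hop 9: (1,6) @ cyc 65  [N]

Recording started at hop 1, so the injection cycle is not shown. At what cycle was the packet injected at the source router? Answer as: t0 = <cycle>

At hop 1 the cycle is 25; in general cyc_k = t0 + kL.
So t0 = 25 − 1·5 = 20.

t0 = 20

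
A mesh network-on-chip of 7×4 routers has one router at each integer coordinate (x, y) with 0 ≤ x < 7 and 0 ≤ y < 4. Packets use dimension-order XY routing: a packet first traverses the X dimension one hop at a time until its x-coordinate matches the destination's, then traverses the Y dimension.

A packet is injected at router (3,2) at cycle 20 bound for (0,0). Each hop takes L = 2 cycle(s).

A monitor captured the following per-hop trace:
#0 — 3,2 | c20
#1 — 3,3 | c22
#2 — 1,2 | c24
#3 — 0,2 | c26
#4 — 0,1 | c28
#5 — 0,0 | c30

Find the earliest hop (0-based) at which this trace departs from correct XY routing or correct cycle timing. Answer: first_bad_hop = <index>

first_bad_hop = 1

check 1→ d=(0,1) cyc+2: BAD: Y-move but x=3≠0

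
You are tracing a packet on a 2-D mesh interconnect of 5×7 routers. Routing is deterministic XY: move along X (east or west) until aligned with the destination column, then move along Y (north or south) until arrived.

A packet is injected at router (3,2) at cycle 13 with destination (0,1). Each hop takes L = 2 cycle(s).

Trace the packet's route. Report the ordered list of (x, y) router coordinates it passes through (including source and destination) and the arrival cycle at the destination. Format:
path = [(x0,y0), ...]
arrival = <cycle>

  0. router=(3,2) cycle=13 (inject)
  1. router=(2,2) cycle=15 dir=W
  2. router=(1,2) cycle=17 dir=W
  3. router=(0,2) cycle=19 dir=W
  4. router=(0,1) cycle=21 dir=S

path = [(3,2), (2,2), (1,2), (0,2), (0,1)]
arrival = 21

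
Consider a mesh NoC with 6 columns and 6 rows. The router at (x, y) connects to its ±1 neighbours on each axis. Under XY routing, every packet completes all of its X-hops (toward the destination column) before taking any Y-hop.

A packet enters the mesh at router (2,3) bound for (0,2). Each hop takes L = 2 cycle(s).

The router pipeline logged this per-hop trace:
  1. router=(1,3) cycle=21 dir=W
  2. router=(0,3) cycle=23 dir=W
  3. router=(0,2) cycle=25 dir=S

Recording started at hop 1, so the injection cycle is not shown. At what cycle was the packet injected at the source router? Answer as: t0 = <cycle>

cyc[1] = 21 and cyc[k] = t0 + k·L for every k.
So t0 = 21 − 1·2 = 19.

t0 = 19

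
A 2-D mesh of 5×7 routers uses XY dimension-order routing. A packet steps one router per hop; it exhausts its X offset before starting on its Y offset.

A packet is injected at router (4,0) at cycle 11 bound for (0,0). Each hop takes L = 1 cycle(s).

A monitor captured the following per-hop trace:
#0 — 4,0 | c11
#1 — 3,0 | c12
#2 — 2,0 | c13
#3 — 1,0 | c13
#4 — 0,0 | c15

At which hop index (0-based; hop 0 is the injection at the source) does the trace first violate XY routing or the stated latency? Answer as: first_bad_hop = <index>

first_bad_hop = 3

[1] (-1,+0) / 1c ⇒ ok
[2] (-1,+0) / 1c ⇒ ok
[3] (-1,+0) / 0c ⇒ BAD: Δcyc=0≠L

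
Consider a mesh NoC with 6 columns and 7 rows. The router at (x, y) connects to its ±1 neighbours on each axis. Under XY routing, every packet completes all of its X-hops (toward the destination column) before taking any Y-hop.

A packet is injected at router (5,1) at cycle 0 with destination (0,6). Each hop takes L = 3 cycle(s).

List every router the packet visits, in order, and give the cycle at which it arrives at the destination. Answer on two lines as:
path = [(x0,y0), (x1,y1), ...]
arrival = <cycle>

path = [(5,1), (4,1), (3,1), (2,1), (1,1), (0,1), (0,2), (0,3), (0,4), (0,5), (0,6)]
arrival = 30

src (5,1)  cyc=0
W→(4,1)  cyc=3
W→(3,1)  cyc=6
W→(2,1)  cyc=9
W→(1,1)  cyc=12
W→(0,1)  cyc=15
N→(0,2)  cyc=18
N→(0,3)  cyc=21
N→(0,4)  cyc=24
N→(0,5)  cyc=27
N→(0,6)  cyc=30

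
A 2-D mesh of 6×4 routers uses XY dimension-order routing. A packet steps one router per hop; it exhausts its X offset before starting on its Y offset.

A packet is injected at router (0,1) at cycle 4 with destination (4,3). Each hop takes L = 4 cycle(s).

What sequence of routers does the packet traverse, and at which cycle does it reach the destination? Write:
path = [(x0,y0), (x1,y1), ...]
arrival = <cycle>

hop 0: (0,1) @ cyc 4
hop 1: (1,1) @ cyc 8  [E]
hop 2: (2,1) @ cyc 12  [E]
hop 3: (3,1) @ cyc 16  [E]
hop 4: (4,1) @ cyc 20  [E]
hop 5: (4,2) @ cyc 24  [N]
hop 6: (4,3) @ cyc 28  [N]

path = [(0,1), (1,1), (2,1), (3,1), (4,1), (4,2), (4,3)]
arrival = 28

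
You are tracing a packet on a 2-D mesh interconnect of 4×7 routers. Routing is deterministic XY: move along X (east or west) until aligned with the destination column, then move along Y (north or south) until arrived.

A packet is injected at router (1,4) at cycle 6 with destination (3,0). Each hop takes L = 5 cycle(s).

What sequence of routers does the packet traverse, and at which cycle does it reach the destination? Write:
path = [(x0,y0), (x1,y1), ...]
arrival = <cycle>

#0 — 1,4 | c6
#1 — 2,4 | c11 | E
#2 — 3,4 | c16 | E
#3 — 3,3 | c21 | S
#4 — 3,2 | c26 | S
#5 — 3,1 | c31 | S
#6 — 3,0 | c36 | S

path = [(1,4), (2,4), (3,4), (3,3), (3,2), (3,1), (3,0)]
arrival = 36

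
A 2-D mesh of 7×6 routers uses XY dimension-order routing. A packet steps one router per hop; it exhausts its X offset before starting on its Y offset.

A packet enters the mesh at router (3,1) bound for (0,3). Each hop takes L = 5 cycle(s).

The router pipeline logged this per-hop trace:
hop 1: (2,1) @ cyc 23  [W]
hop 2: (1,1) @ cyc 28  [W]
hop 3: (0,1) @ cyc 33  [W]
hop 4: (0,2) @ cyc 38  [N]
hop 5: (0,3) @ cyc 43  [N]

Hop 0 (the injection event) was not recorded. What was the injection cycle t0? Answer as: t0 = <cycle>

t0 = 18

Hop 1 reached at cycle 23; hop k is at t0 + k·L.
So t0 = 23 − 1·5 = 18.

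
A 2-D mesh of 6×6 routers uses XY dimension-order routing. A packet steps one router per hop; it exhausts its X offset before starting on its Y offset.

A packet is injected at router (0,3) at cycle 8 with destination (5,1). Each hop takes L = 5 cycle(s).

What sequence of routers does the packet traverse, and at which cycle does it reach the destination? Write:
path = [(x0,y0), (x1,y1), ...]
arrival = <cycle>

path = [(0,3), (1,3), (2,3), (3,3), (4,3), (5,3), (5,2), (5,1)]
arrival = 43

#0 — 0,3 | c8
#1 — 1,3 | c13 | E
#2 — 2,3 | c18 | E
#3 — 3,3 | c23 | E
#4 — 4,3 | c28 | E
#5 — 5,3 | c33 | E
#6 — 5,2 | c38 | S
#7 — 5,1 | c43 | S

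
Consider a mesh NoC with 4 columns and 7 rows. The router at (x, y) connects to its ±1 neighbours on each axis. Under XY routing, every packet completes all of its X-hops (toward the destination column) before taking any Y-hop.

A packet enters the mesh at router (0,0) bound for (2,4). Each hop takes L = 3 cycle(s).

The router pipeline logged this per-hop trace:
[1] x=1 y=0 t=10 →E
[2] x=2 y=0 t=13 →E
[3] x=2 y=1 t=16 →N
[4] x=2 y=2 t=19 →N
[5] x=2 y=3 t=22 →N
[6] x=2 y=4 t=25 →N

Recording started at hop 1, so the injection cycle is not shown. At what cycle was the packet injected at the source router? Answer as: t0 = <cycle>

t0 = 7

cyc[1] = 10 and cyc[k] = t0 + k·L for every k.
Subtract one hop: t0 = 10 − 3 = 7.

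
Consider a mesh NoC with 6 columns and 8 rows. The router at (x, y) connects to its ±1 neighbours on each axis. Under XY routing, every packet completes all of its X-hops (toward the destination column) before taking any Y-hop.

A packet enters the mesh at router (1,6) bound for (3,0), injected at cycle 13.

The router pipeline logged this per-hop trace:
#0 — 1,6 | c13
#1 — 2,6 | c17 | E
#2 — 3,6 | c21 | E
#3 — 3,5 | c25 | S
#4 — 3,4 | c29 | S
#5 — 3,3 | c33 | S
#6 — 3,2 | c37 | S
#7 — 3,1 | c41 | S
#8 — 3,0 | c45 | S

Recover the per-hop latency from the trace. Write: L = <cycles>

L = 4

From hop 0 (13) to hop 1 (17): +4 cycles.
One hop costs L cycles, so L = 4.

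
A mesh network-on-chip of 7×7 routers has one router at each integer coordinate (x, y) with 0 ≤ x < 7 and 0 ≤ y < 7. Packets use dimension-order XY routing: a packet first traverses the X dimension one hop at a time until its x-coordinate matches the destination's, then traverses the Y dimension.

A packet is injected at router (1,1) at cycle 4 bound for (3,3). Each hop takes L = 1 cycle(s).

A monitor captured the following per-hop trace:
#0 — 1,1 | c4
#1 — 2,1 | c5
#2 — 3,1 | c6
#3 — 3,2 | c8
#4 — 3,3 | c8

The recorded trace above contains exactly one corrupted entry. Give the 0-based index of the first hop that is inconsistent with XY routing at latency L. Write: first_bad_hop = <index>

  1: Δx=+1 Δy=+0 Δt=1 [ok]
  2: Δx=+1 Δy=+0 Δt=1 [ok]
  3: Δx=+0 Δy=+1 Δt=2 [BAD: Δcyc=2≠L]

first_bad_hop = 3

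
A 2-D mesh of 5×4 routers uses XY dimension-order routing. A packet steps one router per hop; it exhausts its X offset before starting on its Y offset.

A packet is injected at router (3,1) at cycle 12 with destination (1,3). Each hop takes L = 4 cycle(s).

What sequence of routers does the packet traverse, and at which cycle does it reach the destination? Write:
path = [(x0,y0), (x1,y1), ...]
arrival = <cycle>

t=12: at (3,1)
t=16: at (2,1) after W
t=20: at (1,1) after W
t=24: at (1,2) after N
t=28: at (1,3) after N

path = [(3,1), (2,1), (1,1), (1,2), (1,3)]
arrival = 28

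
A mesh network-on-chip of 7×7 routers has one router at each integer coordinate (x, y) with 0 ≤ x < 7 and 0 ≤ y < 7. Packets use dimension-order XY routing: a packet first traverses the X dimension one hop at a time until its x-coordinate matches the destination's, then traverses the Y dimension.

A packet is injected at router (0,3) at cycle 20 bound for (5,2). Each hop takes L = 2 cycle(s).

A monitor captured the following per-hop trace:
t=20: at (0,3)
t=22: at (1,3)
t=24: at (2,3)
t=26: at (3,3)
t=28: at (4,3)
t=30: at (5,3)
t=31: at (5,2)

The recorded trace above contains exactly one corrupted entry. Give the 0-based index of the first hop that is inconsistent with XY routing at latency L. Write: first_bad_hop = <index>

first_bad_hop = 6

  1: Δx=+1 Δy=+0 Δt=2 [ok]
  2: Δx=+1 Δy=+0 Δt=2 [ok]
  3: Δx=+1 Δy=+0 Δt=2 [ok]
  4: Δx=+1 Δy=+0 Δt=2 [ok]
  5: Δx=+1 Δy=+0 Δt=2 [ok]
  6: Δx=+0 Δy=-1 Δt=1 [BAD: Δcyc=1≠L]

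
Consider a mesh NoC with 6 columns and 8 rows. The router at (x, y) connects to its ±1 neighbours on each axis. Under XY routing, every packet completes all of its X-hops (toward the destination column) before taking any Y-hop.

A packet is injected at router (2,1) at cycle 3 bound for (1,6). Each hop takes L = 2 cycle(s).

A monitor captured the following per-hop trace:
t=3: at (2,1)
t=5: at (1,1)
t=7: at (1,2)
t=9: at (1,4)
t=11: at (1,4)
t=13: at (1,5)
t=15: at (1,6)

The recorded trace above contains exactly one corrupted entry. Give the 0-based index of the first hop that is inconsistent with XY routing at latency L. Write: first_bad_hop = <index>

first_bad_hop = 3

  1: Δx=-1 Δy=+0 Δt=2 [ok]
  2: Δx=+0 Δy=+1 Δt=2 [ok]
  3: Δx=+0 Δy=+2 Δt=2 [BAD: non-unit step]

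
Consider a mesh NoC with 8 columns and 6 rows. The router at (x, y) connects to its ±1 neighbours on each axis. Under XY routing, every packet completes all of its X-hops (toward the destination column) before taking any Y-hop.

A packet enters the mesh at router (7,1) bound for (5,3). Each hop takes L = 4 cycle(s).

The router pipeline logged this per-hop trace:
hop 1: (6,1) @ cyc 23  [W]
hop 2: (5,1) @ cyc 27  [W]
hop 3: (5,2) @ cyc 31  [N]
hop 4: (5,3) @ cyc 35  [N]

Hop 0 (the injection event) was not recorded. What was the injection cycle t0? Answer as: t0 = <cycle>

t0 = 19

Hop 1 reached at cycle 23; hop k is at t0 + k·L.
So t0 = 23 − 1·4 = 19.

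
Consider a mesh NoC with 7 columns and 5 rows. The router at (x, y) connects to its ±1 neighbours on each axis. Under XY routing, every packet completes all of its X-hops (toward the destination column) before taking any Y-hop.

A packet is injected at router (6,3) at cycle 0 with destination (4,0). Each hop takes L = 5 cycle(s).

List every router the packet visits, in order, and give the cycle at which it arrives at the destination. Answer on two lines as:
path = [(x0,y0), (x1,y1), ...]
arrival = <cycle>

path = [(6,3), (5,3), (4,3), (4,2), (4,1), (4,0)]
arrival = 25

[0] x=6 y=3 t=0
[1] x=5 y=3 t=5 →W
[2] x=4 y=3 t=10 →W
[3] x=4 y=2 t=15 →S
[4] x=4 y=1 t=20 →S
[5] x=4 y=0 t=25 →S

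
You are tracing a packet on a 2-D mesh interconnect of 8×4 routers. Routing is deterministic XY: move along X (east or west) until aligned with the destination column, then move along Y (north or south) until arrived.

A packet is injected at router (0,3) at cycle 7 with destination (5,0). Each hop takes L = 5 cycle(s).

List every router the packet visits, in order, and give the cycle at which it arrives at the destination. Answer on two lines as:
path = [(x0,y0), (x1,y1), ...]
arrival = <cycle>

path = [(0,3), (1,3), (2,3), (3,3), (4,3), (5,3), (5,2), (5,1), (5,0)]
arrival = 47

#0 — 0,3 | c7
#1 — 1,3 | c12 | E
#2 — 2,3 | c17 | E
#3 — 3,3 | c22 | E
#4 — 4,3 | c27 | E
#5 — 5,3 | c32 | E
#6 — 5,2 | c37 | S
#7 — 5,1 | c42 | S
#8 — 5,0 | c47 | S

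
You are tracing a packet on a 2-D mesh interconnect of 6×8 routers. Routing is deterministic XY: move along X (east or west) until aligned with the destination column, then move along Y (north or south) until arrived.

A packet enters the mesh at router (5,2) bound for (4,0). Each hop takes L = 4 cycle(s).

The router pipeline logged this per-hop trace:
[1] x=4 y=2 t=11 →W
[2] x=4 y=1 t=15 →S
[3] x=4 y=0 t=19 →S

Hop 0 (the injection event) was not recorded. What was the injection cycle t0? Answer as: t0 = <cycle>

The first recorded entry is hop 1 at cycle 11.
t0 = cyc[1] − L = 11 − 4 = 7.

t0 = 7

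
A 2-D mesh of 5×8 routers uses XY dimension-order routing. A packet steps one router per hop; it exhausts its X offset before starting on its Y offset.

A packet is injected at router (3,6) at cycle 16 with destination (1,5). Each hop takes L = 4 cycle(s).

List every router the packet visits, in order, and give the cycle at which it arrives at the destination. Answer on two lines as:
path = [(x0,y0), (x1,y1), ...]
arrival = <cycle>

#0 — 3,6 | c16
#1 — 2,6 | c20 | W
#2 — 1,6 | c24 | W
#3 — 1,5 | c28 | S

path = [(3,6), (2,6), (1,6), (1,5)]
arrival = 28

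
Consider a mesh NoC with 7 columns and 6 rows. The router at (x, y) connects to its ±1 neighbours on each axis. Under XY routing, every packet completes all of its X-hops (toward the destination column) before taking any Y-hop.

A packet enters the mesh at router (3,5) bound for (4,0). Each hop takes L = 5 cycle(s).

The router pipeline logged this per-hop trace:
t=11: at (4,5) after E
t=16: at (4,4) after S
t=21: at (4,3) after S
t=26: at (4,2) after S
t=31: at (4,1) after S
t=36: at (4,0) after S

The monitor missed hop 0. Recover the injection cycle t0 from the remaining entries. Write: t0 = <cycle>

The first recorded entry is hop 1 at cycle 11.
Subtract one hop: t0 = 11 − 5 = 6.

t0 = 6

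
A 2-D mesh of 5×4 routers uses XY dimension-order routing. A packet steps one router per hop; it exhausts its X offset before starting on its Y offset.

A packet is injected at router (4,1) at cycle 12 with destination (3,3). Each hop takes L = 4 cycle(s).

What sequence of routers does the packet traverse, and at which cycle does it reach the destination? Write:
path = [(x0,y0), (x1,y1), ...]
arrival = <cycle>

path = [(4,1), (3,1), (3,2), (3,3)]
arrival = 24

t=12: at (4,1)
t=16: at (3,1) after W
t=20: at (3,2) after N
t=24: at (3,3) after N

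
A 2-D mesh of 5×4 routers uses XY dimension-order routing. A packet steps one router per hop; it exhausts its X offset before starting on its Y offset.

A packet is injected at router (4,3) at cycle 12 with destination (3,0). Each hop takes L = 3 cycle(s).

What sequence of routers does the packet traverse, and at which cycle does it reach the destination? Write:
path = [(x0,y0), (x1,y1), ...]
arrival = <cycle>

hop 0: (4,3) @ cyc 12
hop 1: (3,3) @ cyc 15  [W]
hop 2: (3,2) @ cyc 18  [S]
hop 3: (3,1) @ cyc 21  [S]
hop 4: (3,0) @ cyc 24  [S]

path = [(4,3), (3,3), (3,2), (3,1), (3,0)]
arrival = 24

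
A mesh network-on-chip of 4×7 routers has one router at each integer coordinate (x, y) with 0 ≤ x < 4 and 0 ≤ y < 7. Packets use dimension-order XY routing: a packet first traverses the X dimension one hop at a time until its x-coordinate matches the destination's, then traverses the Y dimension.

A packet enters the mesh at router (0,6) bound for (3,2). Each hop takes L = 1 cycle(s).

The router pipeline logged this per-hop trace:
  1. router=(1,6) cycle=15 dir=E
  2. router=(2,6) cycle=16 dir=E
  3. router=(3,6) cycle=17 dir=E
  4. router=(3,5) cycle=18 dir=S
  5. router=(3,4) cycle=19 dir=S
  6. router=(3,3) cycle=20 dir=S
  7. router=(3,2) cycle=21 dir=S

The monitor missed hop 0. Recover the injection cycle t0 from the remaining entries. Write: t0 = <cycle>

The first recorded entry is hop 1 at cycle 15.
Therefore t0 = 15 − L = 14.

t0 = 14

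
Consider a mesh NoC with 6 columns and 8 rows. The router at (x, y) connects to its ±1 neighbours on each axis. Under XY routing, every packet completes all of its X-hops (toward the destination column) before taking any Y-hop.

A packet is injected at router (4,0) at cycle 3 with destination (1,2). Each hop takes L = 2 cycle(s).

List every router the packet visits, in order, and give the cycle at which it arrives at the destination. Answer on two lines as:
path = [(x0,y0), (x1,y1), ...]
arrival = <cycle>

path = [(4,0), (3,0), (2,0), (1,0), (1,1), (1,2)]
arrival = 13

t=3: at (4,0)
t=5: at (3,0) after W
t=7: at (2,0) after W
t=9: at (1,0) after W
t=11: at (1,1) after N
t=13: at (1,2) after N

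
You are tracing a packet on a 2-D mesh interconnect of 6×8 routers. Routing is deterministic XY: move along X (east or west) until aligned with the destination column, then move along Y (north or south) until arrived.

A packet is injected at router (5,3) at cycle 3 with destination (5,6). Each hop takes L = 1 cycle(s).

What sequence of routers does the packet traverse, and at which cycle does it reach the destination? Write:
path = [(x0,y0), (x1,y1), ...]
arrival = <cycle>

  0. router=(5,3) cycle=3 (inject)
  1. router=(5,4) cycle=4 dir=N
  2. router=(5,5) cycle=5 dir=N
  3. router=(5,6) cycle=6 dir=N

path = [(5,3), (5,4), (5,5), (5,6)]
arrival = 6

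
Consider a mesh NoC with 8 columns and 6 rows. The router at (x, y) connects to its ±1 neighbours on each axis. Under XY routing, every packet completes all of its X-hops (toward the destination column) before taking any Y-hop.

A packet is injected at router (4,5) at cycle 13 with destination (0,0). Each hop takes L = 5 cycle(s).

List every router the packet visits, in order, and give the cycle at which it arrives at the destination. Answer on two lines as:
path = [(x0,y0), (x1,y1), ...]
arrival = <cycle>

  0. router=(4,5) cycle=13 (inject)
  1. router=(3,5) cycle=18 dir=W
  2. router=(2,5) cycle=23 dir=W
  3. router=(1,5) cycle=28 dir=W
  4. router=(0,5) cycle=33 dir=W
  5. router=(0,4) cycle=38 dir=S
  6. router=(0,3) cycle=43 dir=S
  7. router=(0,2) cycle=48 dir=S
  8. router=(0,1) cycle=53 dir=S
  9. router=(0,0) cycle=58 dir=S

path = [(4,5), (3,5), (2,5), (1,5), (0,5), (0,4), (0,3), (0,2), (0,1), (0,0)]
arrival = 58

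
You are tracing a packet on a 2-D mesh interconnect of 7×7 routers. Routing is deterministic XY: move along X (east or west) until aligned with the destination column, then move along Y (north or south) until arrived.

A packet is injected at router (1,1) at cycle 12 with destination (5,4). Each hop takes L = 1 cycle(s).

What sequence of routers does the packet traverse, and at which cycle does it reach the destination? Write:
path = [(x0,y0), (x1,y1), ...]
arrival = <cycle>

t=12: at (1,1)
t=13: at (2,1) after E
t=14: at (3,1) after E
t=15: at (4,1) after E
t=16: at (5,1) after E
t=17: at (5,2) after N
t=18: at (5,3) after N
t=19: at (5,4) after N

path = [(1,1), (2,1), (3,1), (4,1), (5,1), (5,2), (5,3), (5,4)]
arrival = 19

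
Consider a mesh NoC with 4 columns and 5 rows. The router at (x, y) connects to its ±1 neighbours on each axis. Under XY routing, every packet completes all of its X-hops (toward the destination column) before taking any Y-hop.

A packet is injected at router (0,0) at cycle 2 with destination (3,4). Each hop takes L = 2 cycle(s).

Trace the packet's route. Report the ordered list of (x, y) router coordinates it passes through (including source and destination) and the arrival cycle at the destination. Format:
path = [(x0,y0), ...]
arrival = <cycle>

t=2: at (0,0)
t=4: at (1,0) after E
t=6: at (2,0) after E
t=8: at (3,0) after E
t=10: at (3,1) after N
t=12: at (3,2) after N
t=14: at (3,3) after N
t=16: at (3,4) after N

path = [(0,0), (1,0), (2,0), (3,0), (3,1), (3,2), (3,3), (3,4)]
arrival = 16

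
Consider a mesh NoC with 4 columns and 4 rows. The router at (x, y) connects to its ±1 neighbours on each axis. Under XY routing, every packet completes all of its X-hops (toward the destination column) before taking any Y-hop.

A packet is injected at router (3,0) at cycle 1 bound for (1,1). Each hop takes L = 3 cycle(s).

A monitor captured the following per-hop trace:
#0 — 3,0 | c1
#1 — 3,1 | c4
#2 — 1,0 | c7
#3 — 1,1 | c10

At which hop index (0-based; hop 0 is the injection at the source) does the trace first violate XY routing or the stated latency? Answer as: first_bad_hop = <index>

[1] (+0,+1) / 3c ⇒ BAD: Y-move but x=3≠1

first_bad_hop = 1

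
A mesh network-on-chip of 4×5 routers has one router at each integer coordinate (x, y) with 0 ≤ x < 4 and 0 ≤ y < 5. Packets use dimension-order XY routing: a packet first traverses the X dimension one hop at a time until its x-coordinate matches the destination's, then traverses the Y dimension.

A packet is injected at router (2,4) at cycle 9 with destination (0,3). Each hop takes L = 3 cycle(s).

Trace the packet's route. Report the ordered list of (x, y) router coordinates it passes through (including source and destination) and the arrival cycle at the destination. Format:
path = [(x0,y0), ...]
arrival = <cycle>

t=9: at (2,4)
t=12: at (1,4) after W
t=15: at (0,4) after W
t=18: at (0,3) after S

path = [(2,4), (1,4), (0,4), (0,3)]
arrival = 18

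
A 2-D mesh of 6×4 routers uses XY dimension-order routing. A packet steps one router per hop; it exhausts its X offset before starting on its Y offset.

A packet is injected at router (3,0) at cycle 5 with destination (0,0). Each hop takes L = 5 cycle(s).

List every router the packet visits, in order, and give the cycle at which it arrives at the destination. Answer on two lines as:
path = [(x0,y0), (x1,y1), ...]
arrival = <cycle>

path = [(3,0), (2,0), (1,0), (0,0)]
arrival = 20

src (3,0)  cyc=5
W→(2,0)  cyc=10
W→(1,0)  cyc=15
W→(0,0)  cyc=20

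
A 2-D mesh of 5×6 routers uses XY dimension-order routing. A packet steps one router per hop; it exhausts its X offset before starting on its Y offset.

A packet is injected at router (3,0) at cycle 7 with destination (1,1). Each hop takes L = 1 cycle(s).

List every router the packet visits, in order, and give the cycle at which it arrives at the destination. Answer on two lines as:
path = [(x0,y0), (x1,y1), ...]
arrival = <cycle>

src (3,0)  cyc=7
W→(2,0)  cyc=8
W→(1,0)  cyc=9
N→(1,1)  cyc=10

path = [(3,0), (2,0), (1,0), (1,1)]
arrival = 10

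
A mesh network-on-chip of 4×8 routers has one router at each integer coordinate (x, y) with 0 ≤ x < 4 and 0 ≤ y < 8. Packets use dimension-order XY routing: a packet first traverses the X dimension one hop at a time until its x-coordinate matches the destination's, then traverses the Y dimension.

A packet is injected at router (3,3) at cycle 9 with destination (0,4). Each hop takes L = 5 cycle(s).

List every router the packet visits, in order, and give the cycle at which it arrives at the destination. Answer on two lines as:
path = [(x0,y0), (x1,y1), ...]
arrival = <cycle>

path = [(3,3), (2,3), (1,3), (0,3), (0,4)]
arrival = 29

hop 0: (3,3) @ cyc 9
hop 1: (2,3) @ cyc 14  [W]
hop 2: (1,3) @ cyc 19  [W]
hop 3: (0,3) @ cyc 24  [W]
hop 4: (0,4) @ cyc 29  [N]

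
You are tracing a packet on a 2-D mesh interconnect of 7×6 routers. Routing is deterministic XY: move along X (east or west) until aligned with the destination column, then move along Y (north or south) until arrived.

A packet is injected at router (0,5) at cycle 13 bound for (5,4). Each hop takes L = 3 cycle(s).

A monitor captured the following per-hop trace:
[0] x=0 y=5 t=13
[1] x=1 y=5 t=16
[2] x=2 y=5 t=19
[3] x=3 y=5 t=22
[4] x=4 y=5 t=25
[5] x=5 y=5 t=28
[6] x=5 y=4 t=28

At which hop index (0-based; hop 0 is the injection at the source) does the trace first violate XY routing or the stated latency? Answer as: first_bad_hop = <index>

first_bad_hop = 6

[1] (+1,+0) / 3c ⇒ ok
[2] (+1,+0) / 3c ⇒ ok
[3] (+1,+0) / 3c ⇒ ok
[4] (+1,+0) / 3c ⇒ ok
[5] (+1,+0) / 3c ⇒ ok
[6] (+0,-1) / 0c ⇒ BAD: Δcyc=0≠L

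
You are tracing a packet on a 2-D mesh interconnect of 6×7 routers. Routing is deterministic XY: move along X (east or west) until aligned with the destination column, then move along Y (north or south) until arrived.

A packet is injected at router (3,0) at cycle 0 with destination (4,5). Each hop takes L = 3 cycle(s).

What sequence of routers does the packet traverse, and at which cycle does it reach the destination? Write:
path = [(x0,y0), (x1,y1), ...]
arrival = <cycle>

path = [(3,0), (4,0), (4,1), (4,2), (4,3), (4,4), (4,5)]
arrival = 18

  0. router=(3,0) cycle=0 (inject)
  1. router=(4,0) cycle=3 dir=E
  2. router=(4,1) cycle=6 dir=N
  3. router=(4,2) cycle=9 dir=N
  4. router=(4,3) cycle=12 dir=N
  5. router=(4,4) cycle=15 dir=N
  6. router=(4,5) cycle=18 dir=N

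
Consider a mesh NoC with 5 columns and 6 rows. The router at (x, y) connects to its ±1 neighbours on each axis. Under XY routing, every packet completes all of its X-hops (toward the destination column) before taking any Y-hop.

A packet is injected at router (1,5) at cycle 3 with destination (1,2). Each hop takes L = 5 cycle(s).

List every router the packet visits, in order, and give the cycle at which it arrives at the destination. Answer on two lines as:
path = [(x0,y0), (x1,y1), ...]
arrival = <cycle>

  0. router=(1,5) cycle=3 (inject)
  1. router=(1,4) cycle=8 dir=S
  2. router=(1,3) cycle=13 dir=S
  3. router=(1,2) cycle=18 dir=S

path = [(1,5), (1,4), (1,3), (1,2)]
arrival = 18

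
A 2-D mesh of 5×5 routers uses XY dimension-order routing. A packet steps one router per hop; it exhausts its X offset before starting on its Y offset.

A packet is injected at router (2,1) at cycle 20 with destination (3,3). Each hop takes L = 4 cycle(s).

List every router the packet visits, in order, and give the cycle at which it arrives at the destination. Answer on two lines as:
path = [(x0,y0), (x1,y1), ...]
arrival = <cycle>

  0. router=(2,1) cycle=20 (inject)
  1. router=(3,1) cycle=24 dir=E
  2. router=(3,2) cycle=28 dir=N
  3. router=(3,3) cycle=32 dir=N

path = [(2,1), (3,1), (3,2), (3,3)]
arrival = 32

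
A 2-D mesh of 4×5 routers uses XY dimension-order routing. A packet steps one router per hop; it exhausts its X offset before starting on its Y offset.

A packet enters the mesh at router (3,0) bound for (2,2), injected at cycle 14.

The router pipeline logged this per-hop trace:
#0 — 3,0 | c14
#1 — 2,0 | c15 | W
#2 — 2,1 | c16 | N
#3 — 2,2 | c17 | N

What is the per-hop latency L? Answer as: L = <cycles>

L = 1

cyc[1] − cyc[0] = 15 − 14 = 1.
That increment is L by definition: L = 1.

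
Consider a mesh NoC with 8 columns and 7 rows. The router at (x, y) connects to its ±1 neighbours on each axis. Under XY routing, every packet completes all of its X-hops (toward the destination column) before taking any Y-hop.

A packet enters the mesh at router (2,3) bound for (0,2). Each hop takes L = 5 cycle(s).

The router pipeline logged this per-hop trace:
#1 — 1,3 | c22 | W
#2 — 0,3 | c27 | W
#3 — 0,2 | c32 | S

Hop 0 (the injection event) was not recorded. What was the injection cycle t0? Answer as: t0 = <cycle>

t0 = 17

Hop 1 reached at cycle 22; hop k is at t0 + k·L.
Therefore t0 = 22 − L = 17.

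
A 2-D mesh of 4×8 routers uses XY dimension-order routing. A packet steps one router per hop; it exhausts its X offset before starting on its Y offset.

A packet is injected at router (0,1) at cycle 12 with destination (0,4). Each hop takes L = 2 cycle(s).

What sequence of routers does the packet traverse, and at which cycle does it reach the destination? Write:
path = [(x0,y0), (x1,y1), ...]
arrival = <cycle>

path = [(0,1), (0,2), (0,3), (0,4)]
arrival = 18

src (0,1)  cyc=12
N→(0,2)  cyc=14
N→(0,3)  cyc=16
N→(0,4)  cyc=18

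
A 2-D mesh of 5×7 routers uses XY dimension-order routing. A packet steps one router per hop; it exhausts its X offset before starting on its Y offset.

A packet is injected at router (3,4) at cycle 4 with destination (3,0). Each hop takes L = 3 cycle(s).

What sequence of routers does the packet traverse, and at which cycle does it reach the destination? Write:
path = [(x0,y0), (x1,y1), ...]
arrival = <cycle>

path = [(3,4), (3,3), (3,2), (3,1), (3,0)]
arrival = 16

[0] x=3 y=4 t=4
[1] x=3 y=3 t=7 →S
[2] x=3 y=2 t=10 →S
[3] x=3 y=1 t=13 →S
[4] x=3 y=0 t=16 →S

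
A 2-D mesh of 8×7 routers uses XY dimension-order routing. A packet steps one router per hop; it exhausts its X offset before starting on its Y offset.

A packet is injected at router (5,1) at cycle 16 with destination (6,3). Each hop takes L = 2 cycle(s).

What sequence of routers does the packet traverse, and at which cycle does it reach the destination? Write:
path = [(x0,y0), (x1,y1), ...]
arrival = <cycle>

path = [(5,1), (6,1), (6,2), (6,3)]
arrival = 22

hop 0: (5,1) @ cyc 16
hop 1: (6,1) @ cyc 18  [E]
hop 2: (6,2) @ cyc 20  [N]
hop 3: (6,3) @ cyc 22  [N]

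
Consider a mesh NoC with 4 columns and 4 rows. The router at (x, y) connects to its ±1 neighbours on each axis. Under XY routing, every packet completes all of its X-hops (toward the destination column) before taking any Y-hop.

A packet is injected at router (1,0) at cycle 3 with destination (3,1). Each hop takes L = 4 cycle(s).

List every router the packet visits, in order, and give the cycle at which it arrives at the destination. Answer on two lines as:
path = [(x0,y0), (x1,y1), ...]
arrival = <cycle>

path = [(1,0), (2,0), (3,0), (3,1)]
arrival = 15

#0 — 1,0 | c3
#1 — 2,0 | c7 | E
#2 — 3,0 | c11 | E
#3 — 3,1 | c15 | N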